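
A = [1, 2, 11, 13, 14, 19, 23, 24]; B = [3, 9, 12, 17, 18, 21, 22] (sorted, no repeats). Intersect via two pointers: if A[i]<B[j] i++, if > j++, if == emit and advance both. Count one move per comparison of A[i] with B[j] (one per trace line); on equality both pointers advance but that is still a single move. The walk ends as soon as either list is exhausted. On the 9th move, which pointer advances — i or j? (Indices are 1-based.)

j

[i=1,j=1] 1<3 → i++
[i=2,j=1] 2<3 → i++
[i=3,j=1] 11>3 → j++
[i=3,j=2] 11>9 → j++
[i=3,j=3] 11<12 → i++
[i=4,j=3] 13>12 → j++
[i=4,j=4] 13<17 → i++
[i=5,j=4] 14<17 → i++
[i=6,j=4] 19>17 → j++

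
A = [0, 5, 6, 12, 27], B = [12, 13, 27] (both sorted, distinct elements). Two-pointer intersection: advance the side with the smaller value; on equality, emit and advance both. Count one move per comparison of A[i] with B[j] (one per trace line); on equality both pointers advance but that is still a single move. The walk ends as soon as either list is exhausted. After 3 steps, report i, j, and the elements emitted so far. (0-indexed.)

i=3, j=0, emitted=[]

i=0 j=0: 0<12, i++
i=1 j=0: 5<12, i++
i=2 j=0: 6<12, i++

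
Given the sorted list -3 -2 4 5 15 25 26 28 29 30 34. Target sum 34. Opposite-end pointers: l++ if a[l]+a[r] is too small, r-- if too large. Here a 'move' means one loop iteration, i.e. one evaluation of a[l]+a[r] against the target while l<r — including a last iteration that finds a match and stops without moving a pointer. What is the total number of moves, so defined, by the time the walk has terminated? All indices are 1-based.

l=1 r=11: -3+34=31 <34, l++
l=2 r=11: -2+34=32 <34, l++
l=3 r=11: 4+34=38 >34, r--
l=3 r=10: 4+30=34, found

4 moves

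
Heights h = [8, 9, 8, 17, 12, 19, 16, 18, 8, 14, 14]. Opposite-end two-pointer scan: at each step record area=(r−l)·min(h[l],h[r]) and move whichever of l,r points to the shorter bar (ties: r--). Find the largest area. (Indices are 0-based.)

l=0 r=10: min(8,14)*10=80 best=80 *, l++
l=1 r=10: min(9,14)*9=81 best=81 *, l++
l=2 r=10: min(8,14)*8=64 best=81, l++
l=3 r=10: min(17,14)*7=98 best=98 *, r--
l=3 r=9: min(17,14)*6=84 best=98, r--
l=3 r=8: min(17,8)*5=40 best=98, r--
l=3 r=7: min(17,18)*4=68 best=98, l++
l=4 r=7: min(12,18)*3=36 best=98, l++
l=5 r=7: min(19,18)*2=36 best=98, r--
l=5 r=6: min(19,16)*1=16 best=98, r--

max area = 98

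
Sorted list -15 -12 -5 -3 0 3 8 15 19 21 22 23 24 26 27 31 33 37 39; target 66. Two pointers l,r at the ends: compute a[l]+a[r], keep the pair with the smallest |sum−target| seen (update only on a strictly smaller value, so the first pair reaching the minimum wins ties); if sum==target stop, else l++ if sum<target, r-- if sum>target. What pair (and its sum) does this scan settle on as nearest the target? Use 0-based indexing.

l=0 r=18: -15+39=24 d=42 *, l++
l=1 r=18: -12+39=27 d=39 *, l++
l=2 r=18: -5+39=34 d=32 *, l++
l=3 r=18: -3+39=36 d=30 *, l++
l=4 r=18: 0+39=39 d=27 *, l++
l=5 r=18: 3+39=42 d=24 *, l++
l=6 r=18: 8+39=47 d=19 *, l++
l=7 r=18: 15+39=54 d=12 *, l++
l=8 r=18: 19+39=58 d=8 *, l++
l=9 r=18: 21+39=60 d=6 *, l++
l=10 r=18: 22+39=61 d=5 *, l++
l=11 r=18: 23+39=62 d=4 *, l++
l=12 r=18: 24+39=63 d=3 *, l++
l=13 r=18: 26+39=65 d=1 *, l++
l=14 r=18: 27+39=66 d=0 *, stop

pair (27, 39) with sum 66 (|Δ|=0)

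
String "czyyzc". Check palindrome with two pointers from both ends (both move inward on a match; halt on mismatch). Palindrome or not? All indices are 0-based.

palindrome

l=0 r=5: 'c'=='c', l++,r--
l=1 r=4: 'z'=='z', l++,r--
l=2 r=3: 'y'=='y', l++,r--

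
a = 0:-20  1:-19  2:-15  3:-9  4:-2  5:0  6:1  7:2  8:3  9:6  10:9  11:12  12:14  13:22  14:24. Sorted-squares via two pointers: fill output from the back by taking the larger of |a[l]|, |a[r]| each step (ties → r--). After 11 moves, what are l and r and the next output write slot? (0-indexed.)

l=4, r=7, next write slot=3

[0,14] |-20|<=|24| out[14]=576 → r--
[0,13] |-20|<=|22| out[13]=484 → r--
[0,12] |-20|>|14| out[12]=400 → l++
[1,12] |-19|>|14| out[11]=361 → l++
[2,12] |-15|>|14| out[10]=225 → l++
[3,12] |-9|<=|14| out[9]=196 → r--
[3,11] |-9|<=|12| out[8]=144 → r--
[3,10] |-9|<=|9| out[7]=81 → r--
[3,9] |-9|>|6| out[6]=81 → l++
[4,9] |-2|<=|6| out[5]=36 → r--
[4,8] |-2|<=|3| out[4]=9 → r--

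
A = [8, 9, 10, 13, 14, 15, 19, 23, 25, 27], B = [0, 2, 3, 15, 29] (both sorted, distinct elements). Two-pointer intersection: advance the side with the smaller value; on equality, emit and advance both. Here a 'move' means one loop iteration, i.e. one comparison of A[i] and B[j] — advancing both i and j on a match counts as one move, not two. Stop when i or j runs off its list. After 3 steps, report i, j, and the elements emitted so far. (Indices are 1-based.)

i=1, j=4, emitted=[]

i=1 j=1: 8>0, j++
i=1 j=2: 8>2, j++
i=1 j=3: 8>3, j++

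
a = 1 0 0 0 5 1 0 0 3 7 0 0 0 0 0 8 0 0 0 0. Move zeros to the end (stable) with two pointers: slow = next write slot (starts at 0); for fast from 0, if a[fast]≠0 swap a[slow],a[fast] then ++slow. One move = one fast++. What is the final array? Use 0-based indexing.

(s=0,f=0) a[fast]=1≠0 swap→a[0]=1 → slow++,fast++
(s=1,f=1) a[fast]=0 → fast++
(s=1,f=2) a[fast]=0 → fast++
(s=1,f=3) a[fast]=0 → fast++
(s=1,f=4) a[fast]=5≠0 swap→a[1]=5 → slow++,fast++
(s=2,f=5) a[fast]=1≠0 swap→a[2]=1 → slow++,fast++
(s=3,f=6) a[fast]=0 → fast++
(s=3,f=7) a[fast]=0 → fast++
(s=3,f=8) a[fast]=3≠0 swap→a[3]=3 → slow++,fast++
(s=4,f=9) a[fast]=7≠0 swap→a[4]=7 → slow++,fast++
(s=5,f=10) a[fast]=0 → fast++
(s=5,f=11) a[fast]=0 → fast++
(s=5,f=12) a[fast]=0 → fast++
(s=5,f=13) a[fast]=0 → fast++
(s=5,f=14) a[fast]=0 → fast++
(s=5,f=15) a[fast]=8≠0 swap→a[5]=8 → slow++,fast++
(s=6,f=16) a[fast]=0 → fast++
(s=6,f=17) a[fast]=0 → fast++
(s=6,f=18) a[fast]=0 → fast++
(s=6,f=19) a[fast]=0 → fast++

[1, 5, 1, 3, 7, 8, 0, 0, 0, 0, 0, 0, 0, 0, 0, 0, 0, 0, 0, 0]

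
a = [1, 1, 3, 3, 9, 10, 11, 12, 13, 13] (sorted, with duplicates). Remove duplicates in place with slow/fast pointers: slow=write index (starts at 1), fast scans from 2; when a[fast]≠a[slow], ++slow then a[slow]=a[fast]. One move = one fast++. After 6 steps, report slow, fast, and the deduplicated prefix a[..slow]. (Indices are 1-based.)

slow=5, fast=8, prefix=[1, 3, 9, 10, 11]

(s=1,f=2) a[fast]=1=a[slow] dup → fast++
(s=1,f=3) a[fast]=3≠a[slow]=1 write a[2]=3 → slow++,fast++
(s=2,f=4) a[fast]=3=a[slow] dup → fast++
(s=2,f=5) a[fast]=9≠a[slow]=3 write a[3]=9 → slow++,fast++
(s=3,f=6) a[fast]=10≠a[slow]=9 write a[4]=10 → slow++,fast++
(s=4,f=7) a[fast]=11≠a[slow]=10 write a[5]=11 → slow++,fast++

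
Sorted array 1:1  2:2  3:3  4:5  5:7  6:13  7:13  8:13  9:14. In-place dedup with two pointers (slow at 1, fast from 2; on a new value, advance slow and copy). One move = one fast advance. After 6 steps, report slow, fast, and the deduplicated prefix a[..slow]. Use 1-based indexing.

slow=6, fast=8, prefix=[1, 2, 3, 5, 7, 13]

slow=1 fast=2: a[fast]=2≠a[slow]=1 write a[2]=2, slow++,fast++
slow=2 fast=3: a[fast]=3≠a[slow]=2 write a[3]=3, slow++,fast++
slow=3 fast=4: a[fast]=5≠a[slow]=3 write a[4]=5, slow++,fast++
slow=4 fast=5: a[fast]=7≠a[slow]=5 write a[5]=7, slow++,fast++
slow=5 fast=6: a[fast]=13≠a[slow]=7 write a[6]=13, slow++,fast++
slow=6 fast=7: a[fast]=13=a[slow] dup, fast++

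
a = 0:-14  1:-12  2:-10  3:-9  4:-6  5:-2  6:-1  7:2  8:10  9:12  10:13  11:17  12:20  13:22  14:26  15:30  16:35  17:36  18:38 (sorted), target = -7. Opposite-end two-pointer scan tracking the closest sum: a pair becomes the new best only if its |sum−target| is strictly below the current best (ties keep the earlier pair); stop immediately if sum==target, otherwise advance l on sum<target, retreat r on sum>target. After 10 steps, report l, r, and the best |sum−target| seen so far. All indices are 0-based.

l=0, r=8, best |Δ|=5

l=0 r=18: -14+38=24 d=31 *, r--
l=0 r=17: -14+36=22 d=29 *, r--
l=0 r=16: -14+35=21 d=28 *, r--
l=0 r=15: -14+30=16 d=23 *, r--
l=0 r=14: -14+26=12 d=19 *, r--
l=0 r=13: -14+22=8 d=15 *, r--
l=0 r=12: -14+20=6 d=13 *, r--
l=0 r=11: -14+17=3 d=10 *, r--
l=0 r=10: -14+13=-1 d=6 *, r--
l=0 r=9: -14+12=-2 d=5 *, r--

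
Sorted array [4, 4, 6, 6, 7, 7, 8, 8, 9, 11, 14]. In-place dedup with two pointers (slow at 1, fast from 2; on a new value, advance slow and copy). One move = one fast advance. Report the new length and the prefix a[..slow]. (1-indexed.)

length 7; prefix = [4, 6, 7, 8, 9, 11, 14]

(s=1,f=2) a[fast]=4=a[slow] dup → fast++
(s=1,f=3) a[fast]=6≠a[slow]=4 write a[2]=6 → slow++,fast++
(s=2,f=4) a[fast]=6=a[slow] dup → fast++
(s=2,f=5) a[fast]=7≠a[slow]=6 write a[3]=7 → slow++,fast++
(s=3,f=6) a[fast]=7=a[slow] dup → fast++
(s=3,f=7) a[fast]=8≠a[slow]=7 write a[4]=8 → slow++,fast++
(s=4,f=8) a[fast]=8=a[slow] dup → fast++
(s=4,f=9) a[fast]=9≠a[slow]=8 write a[5]=9 → slow++,fast++
(s=5,f=10) a[fast]=11≠a[slow]=9 write a[6]=11 → slow++,fast++
(s=6,f=11) a[fast]=14≠a[slow]=11 write a[7]=14 → slow++,fast++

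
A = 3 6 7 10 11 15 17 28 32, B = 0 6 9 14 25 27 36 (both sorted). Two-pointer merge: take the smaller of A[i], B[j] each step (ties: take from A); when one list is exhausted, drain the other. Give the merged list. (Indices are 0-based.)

[i=0,j=0] A[i]=3>B[j]=0 take 0 → j++
[i=0,j=1] A[i]=3<=B[j]=6 take 3 → i++
[i=1,j=1] A[i]=6<=B[j]=6 take 6 → i++
[i=2,j=1] A[i]=7>B[j]=6 take 6 → j++
[i=2,j=2] A[i]=7<=B[j]=9 take 7 → i++
[i=3,j=2] A[i]=10>B[j]=9 take 9 → j++
[i=3,j=3] A[i]=10<=B[j]=14 take 10 → i++
[i=4,j=3] A[i]=11<=B[j]=14 take 11 → i++
[i=5,j=3] A[i]=15>B[j]=14 take 14 → j++
[i=5,j=4] A[i]=15<=B[j]=25 take 15 → i++
[i=6,j=4] A[i]=17<=B[j]=25 take 17 → i++
[i=7,j=4] A[i]=28>B[j]=25 take 25 → j++
[i=7,j=5] A[i]=28>B[j]=27 take 27 → j++
[i=7,j=6] A[i]=28<=B[j]=36 take 28 → i++
[i=8,j=6] A[i]=32<=B[j]=36 take 32 → i++
[i=9,j=6] A done, take B[j]=36 → j++

[0, 3, 6, 6, 7, 9, 10, 11, 14, 15, 17, 25, 27, 28, 32, 36]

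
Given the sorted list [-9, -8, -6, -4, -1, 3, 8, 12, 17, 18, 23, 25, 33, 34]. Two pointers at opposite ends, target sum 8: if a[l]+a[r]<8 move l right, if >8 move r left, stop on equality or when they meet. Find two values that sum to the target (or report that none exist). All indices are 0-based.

[0,13] -9+34=25 >8 → r--
[0,12] -9+33=24 >8 → r--
[0,11] -9+25=16 >8 → r--
[0,10] -9+23=14 >8 → r--
[0,9] -9+18=9 >8 → r--
[0,8] -9+17=8 → found

(-9, 17)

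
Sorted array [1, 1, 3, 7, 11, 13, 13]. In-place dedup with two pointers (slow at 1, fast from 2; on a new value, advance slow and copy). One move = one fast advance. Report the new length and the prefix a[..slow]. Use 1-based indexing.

(s=1,f=2) a[fast]=1=a[slow] dup → fast++
(s=1,f=3) a[fast]=3≠a[slow]=1 write a[2]=3 → slow++,fast++
(s=2,f=4) a[fast]=7≠a[slow]=3 write a[3]=7 → slow++,fast++
(s=3,f=5) a[fast]=11≠a[slow]=7 write a[4]=11 → slow++,fast++
(s=4,f=6) a[fast]=13≠a[slow]=11 write a[5]=13 → slow++,fast++
(s=5,f=7) a[fast]=13=a[slow] dup → fast++

length 5; prefix = [1, 3, 7, 11, 13]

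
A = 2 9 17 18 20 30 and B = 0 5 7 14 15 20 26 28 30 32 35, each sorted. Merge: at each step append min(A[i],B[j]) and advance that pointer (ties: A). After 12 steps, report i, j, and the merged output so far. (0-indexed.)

i=5, j=7, merged so far=[0, 2, 5, 7, 9, 14, 15, 17, 18, 20, 20, 26]

[i=0,j=0] A[i]=2>B[j]=0 take 0 → j++
[i=0,j=1] A[i]=2<=B[j]=5 take 2 → i++
[i=1,j=1] A[i]=9>B[j]=5 take 5 → j++
[i=1,j=2] A[i]=9>B[j]=7 take 7 → j++
[i=1,j=3] A[i]=9<=B[j]=14 take 9 → i++
[i=2,j=3] A[i]=17>B[j]=14 take 14 → j++
[i=2,j=4] A[i]=17>B[j]=15 take 15 → j++
[i=2,j=5] A[i]=17<=B[j]=20 take 17 → i++
[i=3,j=5] A[i]=18<=B[j]=20 take 18 → i++
[i=4,j=5] A[i]=20<=B[j]=20 take 20 → i++
[i=5,j=5] A[i]=30>B[j]=20 take 20 → j++
[i=5,j=6] A[i]=30>B[j]=26 take 26 → j++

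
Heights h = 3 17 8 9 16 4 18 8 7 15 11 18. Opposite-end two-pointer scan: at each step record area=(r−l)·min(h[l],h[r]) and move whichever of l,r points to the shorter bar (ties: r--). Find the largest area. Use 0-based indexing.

max area = 170

l=0 r=11: min(3,18)*11=33 best=33 *, l++
l=1 r=11: min(17,18)*10=170 best=170 *, l++
l=2 r=11: min(8,18)*9=72 best=170, l++
l=3 r=11: min(9,18)*8=72 best=170, l++
l=4 r=11: min(16,18)*7=112 best=170, l++
l=5 r=11: min(4,18)*6=24 best=170, l++
l=6 r=11: min(18,18)*5=90 best=170, r--
l=6 r=10: min(18,11)*4=44 best=170, r--
l=6 r=9: min(18,15)*3=45 best=170, r--
l=6 r=8: min(18,7)*2=14 best=170, r--
l=6 r=7: min(18,8)*1=8 best=170, r--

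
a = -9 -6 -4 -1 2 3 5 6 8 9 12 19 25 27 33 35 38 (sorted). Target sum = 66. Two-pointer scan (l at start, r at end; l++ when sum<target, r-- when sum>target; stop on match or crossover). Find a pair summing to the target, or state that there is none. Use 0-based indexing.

no pair

l=0 r=16: -9+38=29 <66, l++
l=1 r=16: -6+38=32 <66, l++
l=2 r=16: -4+38=34 <66, l++
l=3 r=16: -1+38=37 <66, l++
l=4 r=16: 2+38=40 <66, l++
l=5 r=16: 3+38=41 <66, l++
l=6 r=16: 5+38=43 <66, l++
l=7 r=16: 6+38=44 <66, l++
l=8 r=16: 8+38=46 <66, l++
l=9 r=16: 9+38=47 <66, l++
l=10 r=16: 12+38=50 <66, l++
l=11 r=16: 19+38=57 <66, l++
l=12 r=16: 25+38=63 <66, l++
l=13 r=16: 27+38=65 <66, l++
l=14 r=16: 33+38=71 >66, r--
l=14 r=15: 33+35=68 >66, r--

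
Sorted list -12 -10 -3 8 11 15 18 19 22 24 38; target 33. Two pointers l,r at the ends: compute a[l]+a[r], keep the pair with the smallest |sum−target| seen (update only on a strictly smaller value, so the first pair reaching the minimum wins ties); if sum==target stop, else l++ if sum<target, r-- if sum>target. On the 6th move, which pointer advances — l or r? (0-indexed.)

r

l=0 r=10: -12+38=26 d=7 *, l++
l=1 r=10: -10+38=28 d=5 *, l++
l=2 r=10: -3+38=35 d=2 *, r--
l=2 r=9: -3+24=21 d=12, l++
l=3 r=9: 8+24=32 d=1 *, l++
l=4 r=9: 11+24=35 d=2, r--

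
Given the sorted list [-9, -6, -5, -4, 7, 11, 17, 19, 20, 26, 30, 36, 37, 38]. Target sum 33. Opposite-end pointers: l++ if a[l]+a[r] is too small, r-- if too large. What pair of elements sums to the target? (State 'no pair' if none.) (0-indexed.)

[0,13] -9+38=29 <33 → l++
[1,13] -6+38=32 <33 → l++
[2,13] -5+38=33 → found

(-5, 38)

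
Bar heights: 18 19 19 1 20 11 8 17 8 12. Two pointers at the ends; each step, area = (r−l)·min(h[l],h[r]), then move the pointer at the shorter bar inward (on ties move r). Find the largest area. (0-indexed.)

[0,9] min(18,12)*9=108 best=108 * → r--
[0,8] min(18,8)*8=64 best=108 → r--
[0,7] min(18,17)*7=119 best=119 * → r--
[0,6] min(18,8)*6=48 best=119 → r--
[0,5] min(18,11)*5=55 best=119 → r--
[0,4] min(18,20)*4=72 best=119 → l++
[1,4] min(19,20)*3=57 best=119 → l++
[2,4] min(19,20)*2=38 best=119 → l++
[3,4] min(1,20)*1=1 best=119 → l++

max area = 119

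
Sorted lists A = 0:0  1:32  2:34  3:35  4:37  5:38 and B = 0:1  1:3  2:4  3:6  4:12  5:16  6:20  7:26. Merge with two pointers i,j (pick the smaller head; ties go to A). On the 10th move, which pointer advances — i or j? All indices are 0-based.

[i=0,j=0] A[i]=0<=B[j]=1 take 0 → i++
[i=1,j=0] A[i]=32>B[j]=1 take 1 → j++
[i=1,j=1] A[i]=32>B[j]=3 take 3 → j++
[i=1,j=2] A[i]=32>B[j]=4 take 4 → j++
[i=1,j=3] A[i]=32>B[j]=6 take 6 → j++
[i=1,j=4] A[i]=32>B[j]=12 take 12 → j++
[i=1,j=5] A[i]=32>B[j]=16 take 16 → j++
[i=1,j=6] A[i]=32>B[j]=20 take 20 → j++
[i=1,j=7] A[i]=32>B[j]=26 take 26 → j++
[i=1,j=8] B done, take A[i]=32 → i++

i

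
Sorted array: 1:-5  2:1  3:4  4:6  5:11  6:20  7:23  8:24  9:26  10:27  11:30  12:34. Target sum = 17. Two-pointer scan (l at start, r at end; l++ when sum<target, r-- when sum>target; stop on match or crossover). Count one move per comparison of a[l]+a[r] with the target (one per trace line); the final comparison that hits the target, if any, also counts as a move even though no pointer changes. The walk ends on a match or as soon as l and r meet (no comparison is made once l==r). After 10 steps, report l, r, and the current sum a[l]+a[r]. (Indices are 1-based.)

l=4, r=5, sum=17

[1,12] -5+34=29 >17 → r--
[1,11] -5+30=25 >17 → r--
[1,10] -5+27=22 >17 → r--
[1,9] -5+26=21 >17 → r--
[1,8] -5+24=19 >17 → r--
[1,7] -5+23=18 >17 → r--
[1,6] -5+20=15 <17 → l++
[2,6] 1+20=21 >17 → r--
[2,5] 1+11=12 <17 → l++
[3,5] 4+11=15 <17 → l++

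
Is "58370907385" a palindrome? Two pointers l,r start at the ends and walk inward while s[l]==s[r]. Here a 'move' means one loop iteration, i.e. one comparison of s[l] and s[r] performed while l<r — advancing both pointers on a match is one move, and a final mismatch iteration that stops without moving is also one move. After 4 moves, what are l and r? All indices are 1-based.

[1,11] '5'=='5' → l++,r--
[2,10] '8'=='8' → l++,r--
[3,9] '3'=='3' → l++,r--
[4,8] '7'=='7' → l++,r--

l=5, r=7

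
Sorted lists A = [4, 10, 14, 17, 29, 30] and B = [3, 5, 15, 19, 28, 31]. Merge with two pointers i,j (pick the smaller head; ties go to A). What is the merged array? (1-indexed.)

[3, 4, 5, 10, 14, 15, 17, 19, 28, 29, 30, 31]

[i=1,j=1] A[i]=4>B[j]=3 take 3 → j++
[i=1,j=2] A[i]=4<=B[j]=5 take 4 → i++
[i=2,j=2] A[i]=10>B[j]=5 take 5 → j++
[i=2,j=3] A[i]=10<=B[j]=15 take 10 → i++
[i=3,j=3] A[i]=14<=B[j]=15 take 14 → i++
[i=4,j=3] A[i]=17>B[j]=15 take 15 → j++
[i=4,j=4] A[i]=17<=B[j]=19 take 17 → i++
[i=5,j=4] A[i]=29>B[j]=19 take 19 → j++
[i=5,j=5] A[i]=29>B[j]=28 take 28 → j++
[i=5,j=6] A[i]=29<=B[j]=31 take 29 → i++
[i=6,j=6] A[i]=30<=B[j]=31 take 30 → i++
[i=7,j=6] A done, take B[j]=31 → j++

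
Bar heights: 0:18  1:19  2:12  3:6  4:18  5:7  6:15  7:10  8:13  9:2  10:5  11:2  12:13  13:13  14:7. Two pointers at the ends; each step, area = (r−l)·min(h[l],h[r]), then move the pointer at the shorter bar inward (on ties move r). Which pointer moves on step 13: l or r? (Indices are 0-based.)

r

[0,14] min(18,7)*14=98 best=98 * → r--
[0,13] min(18,13)*13=169 best=169 * → r--
[0,12] min(18,13)*12=156 best=169 → r--
[0,11] min(18,2)*11=22 best=169 → r--
[0,10] min(18,5)*10=50 best=169 → r--
[0,9] min(18,2)*9=18 best=169 → r--
[0,8] min(18,13)*8=104 best=169 → r--
[0,7] min(18,10)*7=70 best=169 → r--
[0,6] min(18,15)*6=90 best=169 → r--
[0,5] min(18,7)*5=35 best=169 → r--
[0,4] min(18,18)*4=72 best=169 → r--
[0,3] min(18,6)*3=18 best=169 → r--
[0,2] min(18,12)*2=24 best=169 → r--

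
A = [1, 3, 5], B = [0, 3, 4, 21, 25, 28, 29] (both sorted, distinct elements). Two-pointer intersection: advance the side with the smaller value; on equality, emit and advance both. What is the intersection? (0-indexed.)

[i=0,j=0] 1>0 → j++
[i=0,j=1] 1<3 → i++
[i=1,j=1] 3==3 emit → i++,j++
[i=2,j=2] 5>4 → j++
[i=2,j=3] 5<21 → i++

intersection = [3]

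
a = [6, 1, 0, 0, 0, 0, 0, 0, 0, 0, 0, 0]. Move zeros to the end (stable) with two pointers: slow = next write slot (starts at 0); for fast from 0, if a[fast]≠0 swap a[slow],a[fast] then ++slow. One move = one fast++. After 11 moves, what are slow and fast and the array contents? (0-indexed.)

slow=2, fast=11, a=[6, 1, 0, 0, 0, 0, 0, 0, 0, 0, 0, 0]

slow=0 fast=0: a[fast]=6≠0 swap→a[0]=6, slow++,fast++
slow=1 fast=1: a[fast]=1≠0 swap→a[1]=1, slow++,fast++
slow=2 fast=2: a[fast]=0, fast++
slow=2 fast=3: a[fast]=0, fast++
slow=2 fast=4: a[fast]=0, fast++
slow=2 fast=5: a[fast]=0, fast++
slow=2 fast=6: a[fast]=0, fast++
slow=2 fast=7: a[fast]=0, fast++
slow=2 fast=8: a[fast]=0, fast++
slow=2 fast=9: a[fast]=0, fast++
slow=2 fast=10: a[fast]=0, fast++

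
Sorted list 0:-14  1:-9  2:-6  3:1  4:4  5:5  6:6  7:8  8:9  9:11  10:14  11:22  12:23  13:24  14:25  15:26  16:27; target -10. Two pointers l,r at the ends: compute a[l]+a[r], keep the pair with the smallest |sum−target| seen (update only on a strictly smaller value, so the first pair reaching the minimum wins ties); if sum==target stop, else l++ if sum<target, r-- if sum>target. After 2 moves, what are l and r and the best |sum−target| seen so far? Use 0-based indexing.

l=0 r=16: -14+27=13 d=23 *, r--
l=0 r=15: -14+26=12 d=22 *, r--

l=0, r=14, best |Δ|=22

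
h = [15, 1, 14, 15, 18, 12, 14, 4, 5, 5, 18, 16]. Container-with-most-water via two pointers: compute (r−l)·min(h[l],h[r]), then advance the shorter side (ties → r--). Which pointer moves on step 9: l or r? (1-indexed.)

l=1 r=12: min(15,16)*11=165 best=165 *, l++
l=2 r=12: min(1,16)*10=10 best=165, l++
l=3 r=12: min(14,16)*9=126 best=165, l++
l=4 r=12: min(15,16)*8=120 best=165, l++
l=5 r=12: min(18,16)*7=112 best=165, r--
l=5 r=11: min(18,18)*6=108 best=165, r--
l=5 r=10: min(18,5)*5=25 best=165, r--
l=5 r=9: min(18,5)*4=20 best=165, r--
l=5 r=8: min(18,4)*3=12 best=165, r--

r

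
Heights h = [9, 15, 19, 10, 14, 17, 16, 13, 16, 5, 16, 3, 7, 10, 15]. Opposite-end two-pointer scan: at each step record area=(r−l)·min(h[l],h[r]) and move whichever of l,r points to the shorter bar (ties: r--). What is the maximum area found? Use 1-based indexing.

max area = 195

[1,15] min(9,15)*14=126 best=126 * → l++
[2,15] min(15,15)*13=195 best=195 * → r--
[2,14] min(15,10)*12=120 best=195 → r--
[2,13] min(15,7)*11=77 best=195 → r--
[2,12] min(15,3)*10=30 best=195 → r--
[2,11] min(15,16)*9=135 best=195 → l++
[3,11] min(19,16)*8=128 best=195 → r--
[3,10] min(19,5)*7=35 best=195 → r--
[3,9] min(19,16)*6=96 best=195 → r--
[3,8] min(19,13)*5=65 best=195 → r--
[3,7] min(19,16)*4=64 best=195 → r--
[3,6] min(19,17)*3=51 best=195 → r--
[3,5] min(19,14)*2=28 best=195 → r--
[3,4] min(19,10)*1=10 best=195 → r--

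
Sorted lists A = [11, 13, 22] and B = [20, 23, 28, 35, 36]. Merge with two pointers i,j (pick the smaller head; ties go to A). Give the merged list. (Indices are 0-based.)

[i=0,j=0] A[i]=11<=B[j]=20 take 11 → i++
[i=1,j=0] A[i]=13<=B[j]=20 take 13 → i++
[i=2,j=0] A[i]=22>B[j]=20 take 20 → j++
[i=2,j=1] A[i]=22<=B[j]=23 take 22 → i++
[i=3,j=1] A done, take B[j]=23 → j++
[i=3,j=2] A done, take B[j]=28 → j++
[i=3,j=3] A done, take B[j]=35 → j++
[i=3,j=4] A done, take B[j]=36 → j++

[11, 13, 20, 22, 23, 28, 35, 36]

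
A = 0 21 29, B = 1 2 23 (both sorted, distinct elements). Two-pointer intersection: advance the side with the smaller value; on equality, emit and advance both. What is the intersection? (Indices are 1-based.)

intersection = []

i=1 j=1: 0<1, i++
i=2 j=1: 21>1, j++
i=2 j=2: 21>2, j++
i=2 j=3: 21<23, i++
i=3 j=3: 29>23, j++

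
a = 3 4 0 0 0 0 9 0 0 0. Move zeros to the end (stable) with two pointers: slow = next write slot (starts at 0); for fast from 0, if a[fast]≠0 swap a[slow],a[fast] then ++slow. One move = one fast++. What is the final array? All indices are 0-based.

slow=0 fast=0: a[fast]=3≠0 swap→a[0]=3, slow++,fast++
slow=1 fast=1: a[fast]=4≠0 swap→a[1]=4, slow++,fast++
slow=2 fast=2: a[fast]=0, fast++
slow=2 fast=3: a[fast]=0, fast++
slow=2 fast=4: a[fast]=0, fast++
slow=2 fast=5: a[fast]=0, fast++
slow=2 fast=6: a[fast]=9≠0 swap→a[2]=9, slow++,fast++
slow=3 fast=7: a[fast]=0, fast++
slow=3 fast=8: a[fast]=0, fast++
slow=3 fast=9: a[fast]=0, fast++

[3, 4, 9, 0, 0, 0, 0, 0, 0, 0]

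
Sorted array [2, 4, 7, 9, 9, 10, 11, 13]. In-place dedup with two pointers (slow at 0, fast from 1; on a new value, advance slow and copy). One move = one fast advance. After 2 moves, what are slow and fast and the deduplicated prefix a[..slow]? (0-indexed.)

slow=2, fast=3, prefix=[2, 4, 7]

(s=0,f=1) a[fast]=4≠a[slow]=2 write a[1]=4 → slow++,fast++
(s=1,f=2) a[fast]=7≠a[slow]=4 write a[2]=7 → slow++,fast++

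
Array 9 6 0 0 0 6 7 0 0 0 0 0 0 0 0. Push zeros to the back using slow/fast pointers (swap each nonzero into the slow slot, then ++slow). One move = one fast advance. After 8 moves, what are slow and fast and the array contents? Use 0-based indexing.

slow=4, fast=8, a=[9, 6, 6, 7, 0, 0, 0, 0, 0, 0, 0, 0, 0, 0, 0]

slow=0 fast=0: a[fast]=9≠0 swap→a[0]=9, slow++,fast++
slow=1 fast=1: a[fast]=6≠0 swap→a[1]=6, slow++,fast++
slow=2 fast=2: a[fast]=0, fast++
slow=2 fast=3: a[fast]=0, fast++
slow=2 fast=4: a[fast]=0, fast++
slow=2 fast=5: a[fast]=6≠0 swap→a[2]=6, slow++,fast++
slow=3 fast=6: a[fast]=7≠0 swap→a[3]=7, slow++,fast++
slow=4 fast=7: a[fast]=0, fast++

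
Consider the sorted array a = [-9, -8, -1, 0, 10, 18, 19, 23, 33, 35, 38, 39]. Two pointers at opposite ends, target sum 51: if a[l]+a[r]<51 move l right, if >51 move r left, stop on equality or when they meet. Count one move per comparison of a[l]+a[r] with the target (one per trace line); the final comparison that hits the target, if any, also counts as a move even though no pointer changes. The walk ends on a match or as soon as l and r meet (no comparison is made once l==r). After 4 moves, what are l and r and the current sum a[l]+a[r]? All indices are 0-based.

l=4, r=11, sum=49

l=0 r=11: -9+39=30 <51, l++
l=1 r=11: -8+39=31 <51, l++
l=2 r=11: -1+39=38 <51, l++
l=3 r=11: 0+39=39 <51, l++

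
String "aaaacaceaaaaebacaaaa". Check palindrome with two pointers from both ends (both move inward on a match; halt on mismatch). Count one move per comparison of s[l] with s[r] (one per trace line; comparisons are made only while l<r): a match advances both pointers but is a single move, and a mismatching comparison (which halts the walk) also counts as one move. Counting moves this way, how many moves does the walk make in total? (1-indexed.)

7 moves

[1,20] 'a'=='a' → l++,r--
[2,19] 'a'=='a' → l++,r--
[3,18] 'a'=='a' → l++,r--
[4,17] 'a'=='a' → l++,r--
[5,16] 'c'=='c' → l++,r--
[6,15] 'a'=='a' → l++,r--
[7,14] 'c'!='b' → stop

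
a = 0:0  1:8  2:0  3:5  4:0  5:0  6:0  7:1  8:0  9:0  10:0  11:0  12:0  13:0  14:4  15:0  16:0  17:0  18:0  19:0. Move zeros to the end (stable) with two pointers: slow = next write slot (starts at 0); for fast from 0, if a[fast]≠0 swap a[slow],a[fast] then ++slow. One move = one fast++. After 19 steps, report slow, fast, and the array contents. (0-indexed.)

slow=0 fast=0: a[fast]=0, fast++
slow=0 fast=1: a[fast]=8≠0 swap→a[0]=8, slow++,fast++
slow=1 fast=2: a[fast]=0, fast++
slow=1 fast=3: a[fast]=5≠0 swap→a[1]=5, slow++,fast++
slow=2 fast=4: a[fast]=0, fast++
slow=2 fast=5: a[fast]=0, fast++
slow=2 fast=6: a[fast]=0, fast++
slow=2 fast=7: a[fast]=1≠0 swap→a[2]=1, slow++,fast++
slow=3 fast=8: a[fast]=0, fast++
slow=3 fast=9: a[fast]=0, fast++
slow=3 fast=10: a[fast]=0, fast++
slow=3 fast=11: a[fast]=0, fast++
slow=3 fast=12: a[fast]=0, fast++
slow=3 fast=13: a[fast]=0, fast++
slow=3 fast=14: a[fast]=4≠0 swap→a[3]=4, slow++,fast++
slow=4 fast=15: a[fast]=0, fast++
slow=4 fast=16: a[fast]=0, fast++
slow=4 fast=17: a[fast]=0, fast++
slow=4 fast=18: a[fast]=0, fast++

slow=4, fast=19, a=[8, 5, 1, 4, 0, 0, 0, 0, 0, 0, 0, 0, 0, 0, 0, 0, 0, 0, 0, 0]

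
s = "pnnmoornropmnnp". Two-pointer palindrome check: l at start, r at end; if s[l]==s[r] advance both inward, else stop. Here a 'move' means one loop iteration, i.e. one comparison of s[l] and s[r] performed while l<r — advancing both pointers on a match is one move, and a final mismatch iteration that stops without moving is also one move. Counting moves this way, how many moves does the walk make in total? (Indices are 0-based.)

5 moves

l=0 r=14: 'p'=='p', l++,r--
l=1 r=13: 'n'=='n', l++,r--
l=2 r=12: 'n'=='n', l++,r--
l=3 r=11: 'm'=='m', l++,r--
l=4 r=10: 'o'!='p', stop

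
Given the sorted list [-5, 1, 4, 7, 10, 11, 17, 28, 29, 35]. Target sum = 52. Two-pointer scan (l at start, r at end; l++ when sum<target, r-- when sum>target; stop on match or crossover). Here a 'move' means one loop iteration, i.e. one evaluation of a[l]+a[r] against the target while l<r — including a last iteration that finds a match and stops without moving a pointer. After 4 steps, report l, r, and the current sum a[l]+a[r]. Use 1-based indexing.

[1,10] -5+35=30 <52 → l++
[2,10] 1+35=36 <52 → l++
[3,10] 4+35=39 <52 → l++
[4,10] 7+35=42 <52 → l++

l=5, r=10, sum=45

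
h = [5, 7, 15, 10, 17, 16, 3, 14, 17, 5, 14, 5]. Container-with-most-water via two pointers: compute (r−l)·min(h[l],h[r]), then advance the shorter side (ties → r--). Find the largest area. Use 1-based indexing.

max area = 112

[1,12] min(5,5)*11=55 best=55 * → r--
[1,11] min(5,14)*10=50 best=55 → l++
[2,11] min(7,14)*9=63 best=63 * → l++
[3,11] min(15,14)*8=112 best=112 * → r--
[3,10] min(15,5)*7=35 best=112 → r--
[3,9] min(15,17)*6=90 best=112 → l++
[4,9] min(10,17)*5=50 best=112 → l++
[5,9] min(17,17)*4=68 best=112 → r--
[5,8] min(17,14)*3=42 best=112 → r--
[5,7] min(17,3)*2=6 best=112 → r--
[5,6] min(17,16)*1=16 best=112 → r--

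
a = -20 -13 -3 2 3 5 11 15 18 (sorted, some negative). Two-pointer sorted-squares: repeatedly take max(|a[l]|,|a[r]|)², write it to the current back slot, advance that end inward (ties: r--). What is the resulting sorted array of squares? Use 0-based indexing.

l=0 r=8: |-20|>|18| out[8]=400, l++
l=1 r=8: |-13|<=|18| out[7]=324, r--
l=1 r=7: |-13|<=|15| out[6]=225, r--
l=1 r=6: |-13|>|11| out[5]=169, l++
l=2 r=6: |-3|<=|11| out[4]=121, r--
l=2 r=5: |-3|<=|5| out[3]=25, r--
l=2 r=4: |-3|<=|3| out[2]=9, r--
l=2 r=3: |-3|>|2| out[1]=9, l++
l=3 r=3: |2|<=|2| out[0]=4, r--

[4, 9, 9, 25, 121, 169, 225, 324, 400]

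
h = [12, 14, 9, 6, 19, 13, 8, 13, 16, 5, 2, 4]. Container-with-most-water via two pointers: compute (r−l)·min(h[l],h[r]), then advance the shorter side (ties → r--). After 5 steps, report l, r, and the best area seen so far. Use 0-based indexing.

l=0 r=11: min(12,4)*11=44 best=44 *, r--
l=0 r=10: min(12,2)*10=20 best=44, r--
l=0 r=9: min(12,5)*9=45 best=45 *, r--
l=0 r=8: min(12,16)*8=96 best=96 *, l++
l=1 r=8: min(14,16)*7=98 best=98 *, l++

l=2, r=8, best area=98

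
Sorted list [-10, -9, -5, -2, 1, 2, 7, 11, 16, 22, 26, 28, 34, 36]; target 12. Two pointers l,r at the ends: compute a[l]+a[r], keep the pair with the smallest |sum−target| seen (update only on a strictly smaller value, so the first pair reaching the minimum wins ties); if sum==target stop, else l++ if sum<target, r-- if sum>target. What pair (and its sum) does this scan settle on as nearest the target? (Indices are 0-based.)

l=0 r=13: -10+36=26 d=14 *, r--
l=0 r=12: -10+34=24 d=12 *, r--
l=0 r=11: -10+28=18 d=6 *, r--
l=0 r=10: -10+26=16 d=4 *, r--
l=0 r=9: -10+22=12 d=0 *, stop

pair (-10, 22) with sum 12 (|Δ|=0)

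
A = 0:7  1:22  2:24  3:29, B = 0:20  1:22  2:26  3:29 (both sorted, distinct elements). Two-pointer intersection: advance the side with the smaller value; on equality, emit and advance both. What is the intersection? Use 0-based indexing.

intersection = [22, 29]

[i=0,j=0] 7<20 → i++
[i=1,j=0] 22>20 → j++
[i=1,j=1] 22==22 emit → i++,j++
[i=2,j=2] 24<26 → i++
[i=3,j=2] 29>26 → j++
[i=3,j=3] 29==29 emit → i++,j++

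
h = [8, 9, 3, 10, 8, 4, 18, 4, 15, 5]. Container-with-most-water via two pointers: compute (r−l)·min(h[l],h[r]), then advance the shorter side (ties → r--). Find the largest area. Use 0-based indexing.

[0,9] min(8,5)*9=45 best=45 * → r--
[0,8] min(8,15)*8=64 best=64 * → l++
[1,8] min(9,15)*7=63 best=64 → l++
[2,8] min(3,15)*6=18 best=64 → l++
[3,8] min(10,15)*5=50 best=64 → l++
[4,8] min(8,15)*4=32 best=64 → l++
[5,8] min(4,15)*3=12 best=64 → l++
[6,8] min(18,15)*2=30 best=64 → r--
[6,7] min(18,4)*1=4 best=64 → r--

max area = 64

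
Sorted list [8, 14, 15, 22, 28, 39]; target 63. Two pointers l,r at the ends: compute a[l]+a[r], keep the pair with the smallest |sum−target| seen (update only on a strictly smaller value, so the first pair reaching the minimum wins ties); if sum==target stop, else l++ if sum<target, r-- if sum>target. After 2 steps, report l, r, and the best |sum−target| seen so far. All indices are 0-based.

[0,5] 8+39=47 d=16 * → l++
[1,5] 14+39=53 d=10 * → l++

l=2, r=5, best |Δ|=10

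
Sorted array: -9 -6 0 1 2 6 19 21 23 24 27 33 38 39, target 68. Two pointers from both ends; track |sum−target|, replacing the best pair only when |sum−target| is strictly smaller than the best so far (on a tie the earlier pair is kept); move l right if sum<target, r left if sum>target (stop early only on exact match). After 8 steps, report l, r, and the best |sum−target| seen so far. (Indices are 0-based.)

l=0 r=13: -9+39=30 d=38 *, l++
l=1 r=13: -6+39=33 d=35 *, l++
l=2 r=13: 0+39=39 d=29 *, l++
l=3 r=13: 1+39=40 d=28 *, l++
l=4 r=13: 2+39=41 d=27 *, l++
l=5 r=13: 6+39=45 d=23 *, l++
l=6 r=13: 19+39=58 d=10 *, l++
l=7 r=13: 21+39=60 d=8 *, l++

l=8, r=13, best |Δ|=8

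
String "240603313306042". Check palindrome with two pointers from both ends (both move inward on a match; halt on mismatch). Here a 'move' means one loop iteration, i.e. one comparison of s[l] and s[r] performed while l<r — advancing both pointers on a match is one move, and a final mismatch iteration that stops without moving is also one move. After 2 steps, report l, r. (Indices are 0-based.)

l=2, r=12

[0,14] '2'=='2' → l++,r--
[1,13] '4'=='4' → l++,r--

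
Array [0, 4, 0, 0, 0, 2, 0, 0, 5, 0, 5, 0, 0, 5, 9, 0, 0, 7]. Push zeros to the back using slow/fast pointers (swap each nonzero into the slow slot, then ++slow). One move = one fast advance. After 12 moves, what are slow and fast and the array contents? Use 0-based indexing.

slow=4, fast=12, a=[4, 2, 5, 5, 0, 0, 0, 0, 0, 0, 0, 0, 0, 5, 9, 0, 0, 7]

slow=0 fast=0: a[fast]=0, fast++
slow=0 fast=1: a[fast]=4≠0 swap→a[0]=4, slow++,fast++
slow=1 fast=2: a[fast]=0, fast++
slow=1 fast=3: a[fast]=0, fast++
slow=1 fast=4: a[fast]=0, fast++
slow=1 fast=5: a[fast]=2≠0 swap→a[1]=2, slow++,fast++
slow=2 fast=6: a[fast]=0, fast++
slow=2 fast=7: a[fast]=0, fast++
slow=2 fast=8: a[fast]=5≠0 swap→a[2]=5, slow++,fast++
slow=3 fast=9: a[fast]=0, fast++
slow=3 fast=10: a[fast]=5≠0 swap→a[3]=5, slow++,fast++
slow=4 fast=11: a[fast]=0, fast++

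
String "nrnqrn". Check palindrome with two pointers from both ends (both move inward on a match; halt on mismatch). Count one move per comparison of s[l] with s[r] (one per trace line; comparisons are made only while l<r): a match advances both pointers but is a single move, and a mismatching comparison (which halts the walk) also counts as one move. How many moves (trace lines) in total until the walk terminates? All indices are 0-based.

[0,5] 'n'=='n' → l++,r--
[1,4] 'r'=='r' → l++,r--
[2,3] 'n'!='q' → stop

3 moves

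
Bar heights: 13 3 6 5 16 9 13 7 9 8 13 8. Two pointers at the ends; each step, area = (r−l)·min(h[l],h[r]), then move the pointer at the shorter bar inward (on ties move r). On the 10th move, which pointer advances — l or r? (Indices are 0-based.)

l

l=0 r=11: min(13,8)*11=88 best=88 *, r--
l=0 r=10: min(13,13)*10=130 best=130 *, r--
l=0 r=9: min(13,8)*9=72 best=130, r--
l=0 r=8: min(13,9)*8=72 best=130, r--
l=0 r=7: min(13,7)*7=49 best=130, r--
l=0 r=6: min(13,13)*6=78 best=130, r--
l=0 r=5: min(13,9)*5=45 best=130, r--
l=0 r=4: min(13,16)*4=52 best=130, l++
l=1 r=4: min(3,16)*3=9 best=130, l++
l=2 r=4: min(6,16)*2=12 best=130, l++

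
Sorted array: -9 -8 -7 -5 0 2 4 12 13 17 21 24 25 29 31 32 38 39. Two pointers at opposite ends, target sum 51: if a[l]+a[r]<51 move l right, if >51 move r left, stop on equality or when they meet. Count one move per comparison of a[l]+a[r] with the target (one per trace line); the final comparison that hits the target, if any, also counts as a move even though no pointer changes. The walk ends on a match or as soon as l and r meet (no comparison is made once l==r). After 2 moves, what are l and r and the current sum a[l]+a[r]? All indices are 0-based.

[0,17] -9+39=30 <51 → l++
[1,17] -8+39=31 <51 → l++

l=2, r=17, sum=32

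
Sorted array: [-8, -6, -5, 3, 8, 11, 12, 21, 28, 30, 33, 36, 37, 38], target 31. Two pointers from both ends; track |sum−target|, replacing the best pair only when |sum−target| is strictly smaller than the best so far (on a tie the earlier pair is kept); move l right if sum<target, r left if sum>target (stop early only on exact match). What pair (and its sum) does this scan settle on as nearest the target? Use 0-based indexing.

pair (-6, 37) with sum 31 (|Δ|=0)

l=0 r=13: -8+38=30 d=1 *, l++
l=1 r=13: -6+38=32 d=1, r--
l=1 r=12: -6+37=31 d=0 *, stop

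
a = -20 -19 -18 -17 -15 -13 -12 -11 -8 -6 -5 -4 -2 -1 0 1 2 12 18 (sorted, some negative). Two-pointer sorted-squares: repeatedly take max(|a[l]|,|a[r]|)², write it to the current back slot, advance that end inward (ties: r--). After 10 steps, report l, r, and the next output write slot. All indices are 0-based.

l=8, r=16, next write slot=8

l=0 r=18: |-20|>|18| out[18]=400, l++
l=1 r=18: |-19|>|18| out[17]=361, l++
l=2 r=18: |-18|<=|18| out[16]=324, r--
l=2 r=17: |-18|>|12| out[15]=324, l++
l=3 r=17: |-17|>|12| out[14]=289, l++
l=4 r=17: |-15|>|12| out[13]=225, l++
l=5 r=17: |-13|>|12| out[12]=169, l++
l=6 r=17: |-12|<=|12| out[11]=144, r--
l=6 r=16: |-12|>|2| out[10]=144, l++
l=7 r=16: |-11|>|2| out[9]=121, l++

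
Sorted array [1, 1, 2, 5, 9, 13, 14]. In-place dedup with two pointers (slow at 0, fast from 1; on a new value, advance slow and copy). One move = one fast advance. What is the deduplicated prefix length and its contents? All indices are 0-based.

(s=0,f=1) a[fast]=1=a[slow] dup → fast++
(s=0,f=2) a[fast]=2≠a[slow]=1 write a[1]=2 → slow++,fast++
(s=1,f=3) a[fast]=5≠a[slow]=2 write a[2]=5 → slow++,fast++
(s=2,f=4) a[fast]=9≠a[slow]=5 write a[3]=9 → slow++,fast++
(s=3,f=5) a[fast]=13≠a[slow]=9 write a[4]=13 → slow++,fast++
(s=4,f=6) a[fast]=14≠a[slow]=13 write a[5]=14 → slow++,fast++

length 6; prefix = [1, 2, 5, 9, 13, 14]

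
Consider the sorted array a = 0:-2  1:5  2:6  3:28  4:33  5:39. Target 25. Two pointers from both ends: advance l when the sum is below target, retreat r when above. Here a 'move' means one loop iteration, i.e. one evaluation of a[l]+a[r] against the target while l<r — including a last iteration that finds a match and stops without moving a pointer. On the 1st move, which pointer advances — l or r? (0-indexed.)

[0,5] -2+39=37 >25 → r--

r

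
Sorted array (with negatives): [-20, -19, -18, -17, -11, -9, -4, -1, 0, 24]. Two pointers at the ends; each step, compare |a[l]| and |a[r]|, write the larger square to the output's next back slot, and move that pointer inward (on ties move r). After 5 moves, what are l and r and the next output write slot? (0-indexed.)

[0,9] |-20|<=|24| out[9]=576 → r--
[0,8] |-20|>|0| out[8]=400 → l++
[1,8] |-19|>|0| out[7]=361 → l++
[2,8] |-18|>|0| out[6]=324 → l++
[3,8] |-17|>|0| out[5]=289 → l++

l=4, r=8, next write slot=4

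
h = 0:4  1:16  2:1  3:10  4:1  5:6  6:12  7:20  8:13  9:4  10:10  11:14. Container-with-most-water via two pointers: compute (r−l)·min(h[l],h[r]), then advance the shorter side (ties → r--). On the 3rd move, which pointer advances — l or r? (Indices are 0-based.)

[0,11] min(4,14)*11=44 best=44 * → l++
[1,11] min(16,14)*10=140 best=140 * → r--
[1,10] min(16,10)*9=90 best=140 → r--

r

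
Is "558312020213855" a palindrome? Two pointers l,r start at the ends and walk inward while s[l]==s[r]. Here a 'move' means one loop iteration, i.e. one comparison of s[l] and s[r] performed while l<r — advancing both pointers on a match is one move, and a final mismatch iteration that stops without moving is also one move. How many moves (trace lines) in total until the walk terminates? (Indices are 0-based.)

[0,14] '5'=='5' → l++,r--
[1,13] '5'=='5' → l++,r--
[2,12] '8'=='8' → l++,r--
[3,11] '3'=='3' → l++,r--
[4,10] '1'=='1' → l++,r--
[5,9] '2'=='2' → l++,r--
[6,8] '0'=='0' → l++,r--

7 moves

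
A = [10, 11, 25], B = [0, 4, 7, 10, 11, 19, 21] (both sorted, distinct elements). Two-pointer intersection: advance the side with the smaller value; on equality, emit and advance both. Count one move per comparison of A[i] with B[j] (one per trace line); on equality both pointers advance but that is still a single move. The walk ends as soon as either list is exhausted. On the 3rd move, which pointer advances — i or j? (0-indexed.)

i=0 j=0: 10>0, j++
i=0 j=1: 10>4, j++
i=0 j=2: 10>7, j++

j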